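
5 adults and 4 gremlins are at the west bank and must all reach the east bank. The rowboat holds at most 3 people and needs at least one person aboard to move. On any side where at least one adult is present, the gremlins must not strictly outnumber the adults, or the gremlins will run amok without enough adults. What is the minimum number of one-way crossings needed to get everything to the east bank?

7

Counting alone: each trip to the east bank takes at most 3 across and each return brings at least 1 back, so after t trips out (and t−1 returns) at most 3t − (t−1) of the 9 are across; that first reaches 9 at t = 4, so at least 7 crossings are needed.
The plan below uses exactly 7 crossings, so it is optimal:
1. 3 gremlins → the east bank.  (the west bank: 5A 1G; the east bank: 0A 3G)
2. 1 gremlin ← the west bank.  (the west bank: 5A 2G; the east bank: 0A 2G)
3. 3 adults → the east bank.  (the west bank: 2A 2G; the east bank: 3A 2G)
4. 1 adult ← the west bank.  (the west bank: 3A 2G; the east bank: 2A 2G)
5. 2 adults and 1 gremlin → the east bank.  (the west bank: 1A 1G; the east bank: 4A 3G)
6. 1 adult ← the west bank.  (the west bank: 2A 1G; the east bank: 3A 3G)
7. 2 adults and 1 gremlin → the east bank.  (the west bank: 0A 0G; the east bank: 5A 4G)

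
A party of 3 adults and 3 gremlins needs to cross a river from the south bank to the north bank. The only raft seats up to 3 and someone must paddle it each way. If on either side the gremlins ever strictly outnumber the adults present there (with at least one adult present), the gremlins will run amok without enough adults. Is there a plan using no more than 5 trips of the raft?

Yes

Yes — this plan uses 5 crossings (≤ 5):
1. 2 gremlins → the north bank.  (the south bank: 3A 1G; the north bank: 0A 2G)
2. 1 gremlin ← the south bank.  (the south bank: 3A 2G; the north bank: 0A 1G)
3. 3 adults → the north bank.  (the south bank: 0A 2G; the north bank: 3A 1G)
4. 1 gremlin ← the south bank.  (the south bank: 0A 3G; the north bank: 3A 0G)
5. 3 gremlins → the north bank.  (the south bank: 0A 0G; the north bank: 3A 3G)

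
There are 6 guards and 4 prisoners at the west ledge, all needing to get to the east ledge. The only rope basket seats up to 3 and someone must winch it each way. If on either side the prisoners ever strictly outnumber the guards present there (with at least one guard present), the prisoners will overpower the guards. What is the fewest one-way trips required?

Counting alone: each trip to the east ledge takes at most 3 across and each return brings at least 1 back, so after t trips out (and t−1 returns) at most 3t − (t−1) of the 10 are across; that first reaches 10 at t = 5, so at least 9 crossings are needed.
The plan below uses exactly 9 crossings, so it is optimal:
1. 2 prisoners → the east ledge.  (the west ledge: 6G 2P; the east ledge: 0G 2P)
2. 1 prisoner ← the west ledge.  (the west ledge: 6G 3P; the east ledge: 0G 1P)
3. 3 prisoners → the east ledge.  (the west ledge: 6G 0P; the east ledge: 0G 4P)
4. 1 prisoner ← the west ledge.  (the west ledge: 6G 1P; the east ledge: 0G 3P)
5. 3 guards → the east ledge.  (the west ledge: 3G 1P; the east ledge: 3G 3P)
6. 1 prisoner ← the west ledge.  (the west ledge: 3G 2P; the east ledge: 3G 2P)
7. 1 guard and 2 prisoners → the east ledge.  (the west ledge: 2G 0P; the east ledge: 4G 4P)
8. 1 prisoner ← the west ledge.  (the west ledge: 2G 1P; the east ledge: 4G 3P)
9. 2 guards and 1 prisoner → the east ledge.  (the west ledge: 0G 0P; the east ledge: 6G 4P)

9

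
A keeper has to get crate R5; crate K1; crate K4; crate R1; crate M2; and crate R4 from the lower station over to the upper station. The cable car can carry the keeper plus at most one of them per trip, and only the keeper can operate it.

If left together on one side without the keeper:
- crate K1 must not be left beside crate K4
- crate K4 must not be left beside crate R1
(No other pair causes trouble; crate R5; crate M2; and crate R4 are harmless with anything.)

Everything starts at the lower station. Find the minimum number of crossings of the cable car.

13

Counting alone: the keeper can take at most 1 across per trip to the upper station, so moving all 6 needs at least 6 loaded trips out, with a return between consecutive ones — at least 11 crossings.
The safety rule pushes this higher. Following every safe sequence of crossings, the most of the 6 that can be at the upper station as the cable car arrives there on crossing 11 is 5 — never all 6.
So no plan with fewer than 13 crossings exists, and this one achieves 13:
1. Keeper goes to the upper station with crate K4.  [the lower station: crate K1, crate M2, crate R1, crate R4, crate R5 | the upper station: crate K4]
2. Keeper goes back to the lower station alone.  [the lower station: crate K1, crate M2, crate R1, crate R4, crate R5 | the upper station: crate K4]
3. Keeper goes to the upper station with crate R5.  [the lower station: crate K1, crate M2, crate R1, crate R4 | the upper station: crate K4, crate R5]
4. Keeper goes back to the lower station alone.  [the lower station: crate K1, crate M2, crate R1, crate R4 | the upper station: crate K4, crate R5]
5. Keeper goes to the upper station with crate K1.  [the lower station: crate M2, crate R1, crate R4 | the upper station: crate K1, crate K4, crate R5]
6. Keeper goes back to the lower station with crate K4.  [the lower station: crate K4, crate M2, crate R1, crate R4 | the upper station: crate K1, crate R5]
7. Keeper goes to the upper station with crate R1.  [the lower station: crate K4, crate M2, crate R4 | the upper station: crate K1, crate R1, crate R5]
8. Keeper goes back to the lower station alone.  [the lower station: crate K4, crate M2, crate R4 | the upper station: crate K1, crate R1, crate R5]
9. Keeper goes to the upper station with crate M2.  [the lower station: crate K4, crate R4 | the upper station: crate K1, crate M2, crate R1, crate R5]
10. Keeper goes back to the lower station alone.  [the lower station: crate K4, crate R4 | the upper station: crate K1, crate M2, crate R1, crate R5]
11. Keeper goes to the upper station with crate R4.  [the lower station: crate K4 | the upper station: crate K1, crate M2, crate R1, crate R4, crate R5]
12. Keeper goes back to the lower station alone.  [the lower station: crate K4 | the upper station: crate K1, crate M2, crate R1, crate R4, crate R5]
13. Keeper goes to the upper station with crate K4.  [the lower station: — | the upper station: crate K1, crate K4, crate M2, crate R1, crate R4, crate R5]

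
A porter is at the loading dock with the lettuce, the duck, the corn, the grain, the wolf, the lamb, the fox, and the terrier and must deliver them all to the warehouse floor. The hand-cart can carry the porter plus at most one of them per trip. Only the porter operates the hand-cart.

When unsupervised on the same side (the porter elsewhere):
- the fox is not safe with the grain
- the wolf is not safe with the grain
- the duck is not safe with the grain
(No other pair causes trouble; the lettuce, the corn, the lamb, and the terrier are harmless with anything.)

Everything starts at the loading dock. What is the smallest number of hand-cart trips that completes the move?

Following every safe sequence of crossings from the start, the most of the 8 that can be at the warehouse floor as the hand-cart arrives there on crossings 1, 3, 5, 7, 9, 11 is 1, 2, 3, 4, 5, 6 respectively; the best ever achieved is 6 of 8.
From crossing 13 on, no configuration arises that was not already reachable earlier: only 144 distinct safe configurations (who is on which side, and where the hand-cart is) can ever be reached, none of them has everyone across, and every continuation just revisits them. So no valid plan exists.

impossible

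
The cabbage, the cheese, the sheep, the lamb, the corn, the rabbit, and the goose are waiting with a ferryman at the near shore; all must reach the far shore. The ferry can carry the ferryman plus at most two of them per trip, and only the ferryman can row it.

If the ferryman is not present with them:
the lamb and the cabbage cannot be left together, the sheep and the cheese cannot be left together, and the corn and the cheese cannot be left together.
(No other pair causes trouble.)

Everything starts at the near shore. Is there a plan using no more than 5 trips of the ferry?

No

Counting alone: the ferryman can take at most 2 across per trip to the far shore, so moving all 7 needs at least 4 loaded trips out, with a return between consecutive ones — at least 7 crossings.
Since 5 < 7, 5 crossings cannot be enough. (The shortest complete plan in fact takes 7:)
1. Ferryman goes to the far shore with the cabbage and the cheese.  [the near shore: the corn, the goose, the lamb, the rabbit, the sheep | the far shore: the cabbage, the cheese]
2. Ferryman goes back to the near shore alone.  [the near shore: the corn, the goose, the lamb, the rabbit, the sheep | the far shore: the cabbage, the cheese]
3. Ferryman goes to the far shore with the corn and the sheep.  [the near shore: the goose, the lamb, the rabbit | the far shore: the cabbage, the cheese, the corn, the sheep]
4. Ferryman goes back to the near shore with the cheese.  [the near shore: the cheese, the goose, the lamb, the rabbit | the far shore: the cabbage, the corn, the sheep]
5. Ferryman goes to the far shore with the goose and the rabbit.  [the near shore: the cheese, the lamb | the far shore: the cabbage, the corn, the goose, the rabbit, the sheep]
6. Ferryman goes back to the near shore alone.  [the near shore: the cheese, the lamb | the far shore: the cabbage, the corn, the goose, the rabbit, the sheep]
7. Ferryman goes to the far shore with the cheese and the lamb.  [the near shore: — | the far shore: the cabbage, the cheese, the corn, the goose, the lamb, the rabbit, the sheep]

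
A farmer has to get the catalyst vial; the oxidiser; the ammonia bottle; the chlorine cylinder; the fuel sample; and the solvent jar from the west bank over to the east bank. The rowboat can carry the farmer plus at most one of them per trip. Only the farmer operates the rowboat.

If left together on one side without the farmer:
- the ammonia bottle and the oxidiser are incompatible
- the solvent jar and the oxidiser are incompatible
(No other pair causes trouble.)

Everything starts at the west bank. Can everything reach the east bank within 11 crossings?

Counting alone: the farmer can take at most 1 across per trip to the east bank, so moving all 6 needs at least 6 loaded trips out, with a return between consecutive ones — at least 11 crossings.
The safety rule pushes this higher. Following every safe sequence of crossings, the most of the 6 that can be at the east bank as the rowboat arrives there on crossing 11 is 5 — never all 6.
So the move cannot be finished within 11 crossings. (The shortest complete plan takes 13:)
1. Farmer goes to the east bank with the oxidiser.
2. Farmer goes back to the west bank alone.
3. Farmer goes to the east bank with the catalyst vial.
4. Farmer goes back to the west bank alone.
5. Farmer goes to the east bank with the ammonia bottle.
6. Farmer goes back to the west bank with the oxidiser.
7. Farmer goes to the east bank with the solvent jar.
8. Farmer goes back to the west bank alone.
9. Farmer goes to the east bank with the chlorine cylinder.
10. Farmer goes back to the west bank alone.
11. Farmer goes to the east bank with the fuel sample.
12. Farmer goes back to the west bank alone.
13. Farmer goes to the east bank with the oxidiser.

No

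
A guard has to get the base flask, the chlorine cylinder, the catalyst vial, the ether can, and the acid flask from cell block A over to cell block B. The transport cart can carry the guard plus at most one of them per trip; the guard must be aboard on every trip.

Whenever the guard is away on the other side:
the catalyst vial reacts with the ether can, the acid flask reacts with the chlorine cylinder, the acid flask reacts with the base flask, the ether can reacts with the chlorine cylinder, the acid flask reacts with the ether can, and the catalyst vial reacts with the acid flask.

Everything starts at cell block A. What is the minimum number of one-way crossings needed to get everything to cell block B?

impossible

Whatever the first load, the items left behind include a forbidden pair without the guard. No opening move is safe, so no plan exists.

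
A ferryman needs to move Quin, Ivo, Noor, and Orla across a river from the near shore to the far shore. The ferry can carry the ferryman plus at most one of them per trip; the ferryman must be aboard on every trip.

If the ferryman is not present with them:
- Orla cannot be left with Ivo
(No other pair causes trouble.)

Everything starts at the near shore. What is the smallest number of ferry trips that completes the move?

Counting alone: the ferryman can take at most 1 across per trip to the far shore, so moving all 4 needs at least 4 loaded trips out, with a return between consecutive ones — at least 7 crossings.
The plan below uses exactly 7 crossings, so it is optimal:
1. Ferryman goes to the far shore with Ivo.
2. Ferryman goes back to the near shore alone.
3. Ferryman goes to the far shore with Quin.
4. Ferryman goes back to the near shore alone.
5. Ferryman goes to the far shore with Noor.
6. Ferryman goes back to the near shore alone.
7. Ferryman goes to the far shore with Orla.

7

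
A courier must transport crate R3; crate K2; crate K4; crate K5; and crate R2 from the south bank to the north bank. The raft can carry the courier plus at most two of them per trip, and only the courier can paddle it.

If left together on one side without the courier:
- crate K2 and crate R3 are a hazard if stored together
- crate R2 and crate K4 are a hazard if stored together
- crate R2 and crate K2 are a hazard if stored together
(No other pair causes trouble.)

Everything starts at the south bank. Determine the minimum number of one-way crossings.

5

Counting alone: the courier can take at most 2 across per trip to the north bank, so moving all 5 needs at least 3 loaded trips out, with a return between consecutive ones — at least 5 crossings.
The plan below uses exactly 5 crossings, so it is optimal:
1. Courier goes to the north bank with crate R2 and crate R3.
2. Courier goes back to the south bank alone.
3. Courier goes to the north bank with crate K5.
4. Courier goes back to the south bank alone.
5. Courier goes to the north bank with crate K2 and crate K4.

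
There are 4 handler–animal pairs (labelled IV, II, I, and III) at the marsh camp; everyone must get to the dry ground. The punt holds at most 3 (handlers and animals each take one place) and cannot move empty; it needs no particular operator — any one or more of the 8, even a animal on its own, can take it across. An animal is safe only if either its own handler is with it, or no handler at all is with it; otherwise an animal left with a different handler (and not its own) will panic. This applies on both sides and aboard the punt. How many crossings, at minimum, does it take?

Counting alone: each trip to the dry ground takes at most 3 across and each return brings at least 1 back, so after t trips out (and t−1 returns) at most 3t − (t−1) of the 8 are across; that first reaches 8 at t = 4, so at least 7 crossings are needed.
The safety rule pushes this higher. Following every safe sequence of crossings, the most of the 8 that can be at the dry ground as the punt arrives there on crossing 7 is 7 — never all 8.
So no plan with fewer than 9 crossings exists, and this one achieves 9:
1. animal IV and handler IV cross → the dry ground.
2. handler IV crosses ← the marsh camp.
3. animal II, handler II, and handler IV cross → the dry ground.
4. animal IV and handler IV cross ← the marsh camp.
5. handler I, handler III, and handler IV cross → the dry ground.
6. animal II crosses ← the marsh camp.
7. animal II and animal IV cross → the dry ground.
8. animal IV crosses ← the marsh camp.
9. animal I, animal III, and animal IV cross → the dry ground.

9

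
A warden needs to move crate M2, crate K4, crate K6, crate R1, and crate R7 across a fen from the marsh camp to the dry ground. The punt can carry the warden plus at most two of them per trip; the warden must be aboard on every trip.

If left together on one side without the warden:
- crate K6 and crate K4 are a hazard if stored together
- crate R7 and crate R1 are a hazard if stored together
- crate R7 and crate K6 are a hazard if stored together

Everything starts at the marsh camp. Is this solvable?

Yes

1. Warden goes to the dry ground with crate K4 and crate R7.  [the marsh camp: crate K6, crate M2, crate R1 | the dry ground: crate K4, crate R7]
2. Warden goes back to the marsh camp alone.  [the marsh camp: crate K6, crate M2, crate R1 | the dry ground: crate K4, crate R7]
3. Warden goes to the dry ground with crate M2.  [the marsh camp: crate K6, crate R1 | the dry ground: crate K4, crate M2, crate R7]
4. Warden goes back to the marsh camp alone.  [the marsh camp: crate K6, crate R1 | the dry ground: crate K4, crate M2, crate R7]
5. Warden goes to the dry ground with crate K6 and crate R1.  [the marsh camp: — | the dry ground: crate K4, crate K6, crate M2, crate R1, crate R7]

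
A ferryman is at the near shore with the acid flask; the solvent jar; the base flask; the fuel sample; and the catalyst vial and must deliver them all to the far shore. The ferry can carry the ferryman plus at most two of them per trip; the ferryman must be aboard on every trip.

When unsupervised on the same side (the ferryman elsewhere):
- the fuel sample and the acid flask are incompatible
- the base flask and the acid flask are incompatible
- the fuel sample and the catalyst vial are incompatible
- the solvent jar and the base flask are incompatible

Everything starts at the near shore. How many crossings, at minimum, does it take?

Counting alone: the ferryman can take at most 2 across per trip to the far shore, so moving all 5 needs at least 3 loaded trips out, with a return between consecutive ones — at least 5 crossings.
The safety rule pushes this higher. Following every safe sequence of crossings, the most of the 5 that can be at the far shore as the ferry arrives there on crossing 5 is 4 — never all 5.
So no plan with fewer than 7 crossings exists, and this one achieves 7:
1. Ferryman goes to the far shore with the base flask and the fuel sample.
2. Ferryman goes back to the near shore alone.
3. Ferryman goes to the far shore with the acid flask.
4. Ferryman goes back to the near shore with the base flask and the fuel sample.
5. Ferryman goes to the far shore with the catalyst vial and the solvent jar.
6. Ferryman goes back to the near shore alone.
7. Ferryman goes to the far shore with the base flask and the fuel sample.

7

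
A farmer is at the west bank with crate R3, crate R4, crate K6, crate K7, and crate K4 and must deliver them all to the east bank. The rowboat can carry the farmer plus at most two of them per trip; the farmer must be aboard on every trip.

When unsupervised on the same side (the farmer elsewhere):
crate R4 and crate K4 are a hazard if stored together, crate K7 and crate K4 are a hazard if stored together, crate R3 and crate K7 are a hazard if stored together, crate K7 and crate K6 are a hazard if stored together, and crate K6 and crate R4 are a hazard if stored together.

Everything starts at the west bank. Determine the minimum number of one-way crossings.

Counting alone: the farmer can take at most 2 across per trip to the east bank, so moving all 5 needs at least 3 loaded trips out, with a return between consecutive ones — at least 5 crossings.
The safety rule pushes this higher. Following every safe sequence of crossings, the most of the 5 that can be at the east bank as the rowboat arrives there on crossing 5 is 4 — never all 5.
So no plan with fewer than 7 crossings exists, and this one achieves 7:
1. Farmer goes to the east bank with crate K7 and crate R4.
2. Farmer goes back to the west bank alone.
3. Farmer goes to the east bank with crate R3.
4. Farmer goes back to the west bank with crate K7.
5. Farmer goes to the east bank with crate K4 and crate K6.
6. Farmer goes back to the west bank with crate R4.
7. Farmer goes to the east bank with crate K7 and crate R4.

7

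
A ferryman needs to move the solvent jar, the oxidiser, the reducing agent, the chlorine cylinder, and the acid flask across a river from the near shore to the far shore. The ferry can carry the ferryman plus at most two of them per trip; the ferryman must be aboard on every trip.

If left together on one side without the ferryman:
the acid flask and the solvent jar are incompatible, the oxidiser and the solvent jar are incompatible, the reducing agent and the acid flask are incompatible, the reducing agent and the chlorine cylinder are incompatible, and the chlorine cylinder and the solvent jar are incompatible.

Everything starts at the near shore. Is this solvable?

Yes

1. Ferryman goes to the far shore with the reducing agent and the solvent jar.
2. Ferryman goes back to the near shore alone.
3. Ferryman goes to the far shore with the oxidiser.
4. Ferryman goes back to the near shore with the solvent jar.
5. Ferryman goes to the far shore with the acid flask and the chlorine cylinder.
6. Ferryman goes back to the near shore with the reducing agent.
7. Ferryman goes to the far shore with the reducing agent and the solvent jar.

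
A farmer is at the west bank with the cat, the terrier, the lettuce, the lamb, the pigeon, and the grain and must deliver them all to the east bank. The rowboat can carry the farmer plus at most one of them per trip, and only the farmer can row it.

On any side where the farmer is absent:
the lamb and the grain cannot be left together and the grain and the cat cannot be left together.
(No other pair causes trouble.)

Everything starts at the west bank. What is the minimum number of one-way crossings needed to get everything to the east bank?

13

Counting alone: the farmer can take at most 1 across per trip to the east bank, so moving all 6 needs at least 6 loaded trips out, with a return between consecutive ones — at least 11 crossings.
The safety rule pushes this higher. Following every safe sequence of crossings, the most of the 6 that can be at the east bank as the rowboat arrives there on crossing 11 is 5 — never all 6.
So no plan with fewer than 13 crossings exists, and this one achieves 13:
1. Farmer goes to the east bank with the grain.
2. Farmer goes back to the west bank alone.
3. Farmer goes to the east bank with the cat.
4. Farmer goes back to the west bank with the grain.
5. Farmer goes to the east bank with the lamb.
6. Farmer goes back to the west bank alone.
7. Farmer goes to the east bank with the terrier.
8. Farmer goes back to the west bank alone.
9. Farmer goes to the east bank with the lettuce.
10. Farmer goes back to the west bank alone.
11. Farmer goes to the east bank with the pigeon.
12. Farmer goes back to the west bank alone.
13. Farmer goes to the east bank with the grain.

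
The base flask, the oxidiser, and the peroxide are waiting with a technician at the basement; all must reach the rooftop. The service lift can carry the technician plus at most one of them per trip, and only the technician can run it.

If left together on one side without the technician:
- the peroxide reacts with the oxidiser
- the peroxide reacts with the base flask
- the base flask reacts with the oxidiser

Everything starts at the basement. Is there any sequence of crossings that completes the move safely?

No

Whatever the first load, the items left behind include a forbidden pair without the technician. No opening move is safe, so no plan exists.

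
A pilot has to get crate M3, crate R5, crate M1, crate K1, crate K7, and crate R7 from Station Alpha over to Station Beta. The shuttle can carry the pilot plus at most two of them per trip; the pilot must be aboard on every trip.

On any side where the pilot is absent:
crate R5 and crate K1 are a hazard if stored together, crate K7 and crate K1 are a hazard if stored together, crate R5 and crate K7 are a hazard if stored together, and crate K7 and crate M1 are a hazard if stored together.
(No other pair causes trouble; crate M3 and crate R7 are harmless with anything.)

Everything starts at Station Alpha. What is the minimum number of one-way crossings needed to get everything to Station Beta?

Counting alone: the pilot can take at most 2 across per trip to Station Beta, so moving all 6 needs at least 3 loaded trips out, with a return between consecutive ones — at least 5 crossings.
The safety rule pushes this higher. Following every safe sequence of crossings, the most of the 6 that can be at Station Beta as the shuttle arrives there on crossings 5, 7 is 4, 5 respectively — never all 6.
So no plan with fewer than 9 crossings exists, and this one achieves 9:
1. Pilot goes to Station Beta with crate K7 and crate R5.  [Station Alpha: crate K1, crate M1, crate M3, crate R7 | Station Beta: crate K7, crate R5]
2. Pilot goes back to Station Alpha with crate R5.  [Station Alpha: crate K1, crate M1, crate M3, crate R5, crate R7 | Station Beta: crate K7]
3. Pilot goes to Station Beta with crate M3 and crate R5.  [Station Alpha: crate K1, crate M1, crate R7 | Station Beta: crate K7, crate M3, crate R5]
4. Pilot goes back to Station Alpha with crate R5.  [Station Alpha: crate K1, crate M1, crate R5, crate R7 | Station Beta: crate K7, crate M3]
5. Pilot goes to Station Beta with crate M1 and crate R5.  [Station Alpha: crate K1, crate R7 | Station Beta: crate K7, crate M1, crate M3, crate R5]
6. Pilot goes back to Station Alpha with crate K7.  [Station Alpha: crate K1, crate K7, crate R7 | Station Beta: crate M1, crate M3, crate R5]
7. Pilot goes to Station Beta with crate K1 and crate R7.  [Station Alpha: crate K7 | Station Beta: crate K1, crate M1, crate M3, crate R5, crate R7]
8. Pilot goes back to Station Alpha with crate R5.  [Station Alpha: crate K7, crate R5 | Station Beta: crate K1, crate M1, crate M3, crate R7]
9. Pilot goes to Station Beta with crate K7 and crate R5.  [Station Alpha: — | Station Beta: crate K1, crate K7, crate M1, crate M3, crate R5, crate R7]

9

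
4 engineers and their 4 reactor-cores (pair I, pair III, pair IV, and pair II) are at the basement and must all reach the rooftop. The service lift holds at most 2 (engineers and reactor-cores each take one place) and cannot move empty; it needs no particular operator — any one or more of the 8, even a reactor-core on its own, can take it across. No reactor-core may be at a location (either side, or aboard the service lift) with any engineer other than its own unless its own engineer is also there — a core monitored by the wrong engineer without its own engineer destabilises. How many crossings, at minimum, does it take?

Following every safe sequence of crossings from the start, the most of the 8 that can be at the rooftop as the service lift arrives there on crossings 1, 3, 5 is 2, 3, 4 respectively; the best ever achieved is 4 of 8.
From crossing 7 on, no configuration arises that was not already reachable earlier: only 44 distinct safe configurations (who is on which side, and where the service lift is) can ever be reached, none of them has everyone across, and every continuation just revisits them. So no valid plan exists.

impossible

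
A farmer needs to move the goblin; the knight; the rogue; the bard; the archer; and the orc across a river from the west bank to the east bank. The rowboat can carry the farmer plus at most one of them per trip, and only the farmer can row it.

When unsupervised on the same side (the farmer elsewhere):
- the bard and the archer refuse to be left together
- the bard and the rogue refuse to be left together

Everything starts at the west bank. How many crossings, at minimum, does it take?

13

Counting alone: the farmer can take at most 1 across per trip to the east bank, so moving all 6 needs at least 6 loaded trips out, with a return between consecutive ones — at least 11 crossings.
The safety rule pushes this higher. Following every safe sequence of crossings, the most of the 6 that can be at the east bank as the rowboat arrives there on crossing 11 is 5 — never all 6.
So no plan with fewer than 13 crossings exists, and this one achieves 13:
1. Farmer goes to the east bank with the bard.  [the west bank: the archer, the goblin, the knight, the orc, the rogue | the east bank: the bard]
2. Farmer goes back to the west bank alone.  [the west bank: the archer, the goblin, the knight, the orc, the rogue | the east bank: the bard]
3. Farmer goes to the east bank with the goblin.  [the west bank: the archer, the knight, the orc, the rogue | the east bank: the bard, the goblin]
4. Farmer goes back to the west bank alone.  [the west bank: the archer, the knight, the orc, the rogue | the east bank: the bard, the goblin]
5. Farmer goes to the east bank with the knight.  [the west bank: the archer, the orc, the rogue | the east bank: the bard, the goblin, the knight]
6. Farmer goes back to the west bank alone.  [the west bank: the archer, the orc, the rogue | the east bank: the bard, the goblin, the knight]
7. Farmer goes to the east bank with the rogue.  [the west bank: the archer, the orc | the east bank: the bard, the goblin, the knight, the rogue]
8. Farmer goes back to the west bank with the bard.  [the west bank: the archer, the bard, the orc | the east bank: the goblin, the knight, the rogue]
9. Farmer goes to the east bank with the archer.  [the west bank: the bard, the orc | the east bank: the archer, the goblin, the knight, the rogue]
10. Farmer goes back to the west bank alone.  [the west bank: the bard, the orc | the east bank: the archer, the goblin, the knight, the rogue]
11. Farmer goes to the east bank with the orc.  [the west bank: the bard | the east bank: the archer, the goblin, the knight, the orc, the rogue]
12. Farmer goes back to the west bank alone.  [the west bank: the bard | the east bank: the archer, the goblin, the knight, the orc, the rogue]
13. Farmer goes to the east bank with the bard.  [the west bank: — | the east bank: the archer, the bard, the goblin, the knight, the orc, the rogue]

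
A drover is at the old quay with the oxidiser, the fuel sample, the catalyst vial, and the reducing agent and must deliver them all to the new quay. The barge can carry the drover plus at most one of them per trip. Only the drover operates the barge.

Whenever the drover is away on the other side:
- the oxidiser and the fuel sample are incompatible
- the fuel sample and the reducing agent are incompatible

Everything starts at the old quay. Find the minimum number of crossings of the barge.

Counting alone: the drover can take at most 1 across per trip to the new quay, so moving all 4 needs at least 4 loaded trips out, with a return between consecutive ones — at least 7 crossings.
The safety rule pushes this higher. Following every safe sequence of crossings, the most of the 4 that can be at the new quay as the barge arrives there on crossing 7 is 3 — never all 4.
So no plan with fewer than 9 crossings exists, and this one achieves 9:
1. Drover goes to the new quay with the fuel sample.  [the old quay: the catalyst vial, the oxidiser, the reducing agent | the new quay: the fuel sample]
2. Drover goes back to the old quay alone.  [the old quay: the catalyst vial, the oxidiser, the reducing agent | the new quay: the fuel sample]
3. Drover goes to the new quay with the oxidiser.  [the old quay: the catalyst vial, the reducing agent | the new quay: the fuel sample, the oxidiser]
4. Drover goes back to the old quay with the fuel sample.  [the old quay: the catalyst vial, the fuel sample, the reducing agent | the new quay: the oxidiser]
5. Drover goes to the new quay with the reducing agent.  [the old quay: the catalyst vial, the fuel sample | the new quay: the oxidiser, the reducing agent]
6. Drover goes back to the old quay alone.  [the old quay: the catalyst vial, the fuel sample | the new quay: the oxidiser, the reducing agent]
7. Drover goes to the new quay with the catalyst vial.  [the old quay: the fuel sample | the new quay: the catalyst vial, the oxidiser, the reducing agent]
8. Drover goes back to the old quay alone.  [the old quay: the fuel sample | the new quay: the catalyst vial, the oxidiser, the reducing agent]
9. Drover goes to the new quay with the fuel sample.  [the old quay: — | the new quay: the catalyst vial, the fuel sample, the oxidiser, the reducing agent]

9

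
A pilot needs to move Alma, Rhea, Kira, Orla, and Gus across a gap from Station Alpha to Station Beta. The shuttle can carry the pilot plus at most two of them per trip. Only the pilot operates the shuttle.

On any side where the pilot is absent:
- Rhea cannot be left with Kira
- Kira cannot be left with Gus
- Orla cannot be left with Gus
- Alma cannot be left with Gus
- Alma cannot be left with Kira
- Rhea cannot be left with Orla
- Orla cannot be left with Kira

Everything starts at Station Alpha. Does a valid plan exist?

No

Whatever the first load, the items left behind include a forbidden pair without the pilot. No opening move is safe, so no plan exists.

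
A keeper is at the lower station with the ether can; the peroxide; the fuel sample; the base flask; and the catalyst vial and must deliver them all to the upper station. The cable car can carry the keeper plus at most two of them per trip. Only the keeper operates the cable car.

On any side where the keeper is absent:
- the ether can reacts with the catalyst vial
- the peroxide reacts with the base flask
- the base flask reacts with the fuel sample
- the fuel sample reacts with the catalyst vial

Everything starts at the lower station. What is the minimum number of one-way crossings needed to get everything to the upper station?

7

Counting alone: the keeper can take at most 2 across per trip to the upper station, so moving all 5 needs at least 3 loaded trips out, with a return between consecutive ones — at least 5 crossings.
The safety rule pushes this higher. Following every safe sequence of crossings, the most of the 5 that can be at the upper station as the cable car arrives there on crossing 5 is 4 — never all 5.
So no plan with fewer than 7 crossings exists, and this one achieves 7:
1. Keeper goes to the upper station with the base flask and the catalyst vial.
2. Keeper goes back to the lower station alone.
3. Keeper goes to the upper station with the ether can.
4. Keeper goes back to the lower station with the catalyst vial.
5. Keeper goes to the upper station with the fuel sample and the peroxide.
6. Keeper goes back to the lower station with the base flask.
7. Keeper goes to the upper station with the base flask and the catalyst vial.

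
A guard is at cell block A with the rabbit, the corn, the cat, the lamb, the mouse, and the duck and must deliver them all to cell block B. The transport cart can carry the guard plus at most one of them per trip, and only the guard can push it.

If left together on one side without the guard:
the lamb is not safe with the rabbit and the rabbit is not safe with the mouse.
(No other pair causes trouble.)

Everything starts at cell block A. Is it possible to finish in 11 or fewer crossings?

No

Counting alone: the guard can take at most 1 across per trip to cell block B, so moving all 6 needs at least 6 loaded trips out, with a return between consecutive ones — at least 11 crossings.
The safety rule pushes this higher. Following every safe sequence of crossings, the most of the 6 that can be at cell block B as the transport cart arrives there on crossing 11 is 5 — never all 6.
So the move cannot be finished within 11 crossings. (The shortest complete plan takes 13:)
1. Guard goes to cell block B with the rabbit.  [cell block A: the cat, the corn, the duck, the lamb, the mouse | cell block B: the rabbit]
2. Guard goes back to cell block A alone.  [cell block A: the cat, the corn, the duck, the lamb, the mouse | cell block B: the rabbit]
3. Guard goes to cell block B with the corn.  [cell block A: the cat, the duck, the lamb, the mouse | cell block B: the corn, the rabbit]
4. Guard goes back to cell block A alone.  [cell block A: the cat, the duck, the lamb, the mouse | cell block B: the corn, the rabbit]
5. Guard goes to cell block B with the cat.  [cell block A: the duck, the lamb, the mouse | cell block B: the cat, the corn, the rabbit]
6. Guard goes back to cell block A alone.  [cell block A: the duck, the lamb, the mouse | cell block B: the cat, the corn, the rabbit]
7. Guard goes to cell block B with the lamb.  [cell block A: the duck, the mouse | cell block B: the cat, the corn, the lamb, the rabbit]
8. Guard goes back to cell block A with the rabbit.  [cell block A: the duck, the mouse, the rabbit | cell block B: the cat, the corn, the lamb]
9. Guard goes to cell block B with the mouse.  [cell block A: the duck, the rabbit | cell block B: the cat, the corn, the lamb, the mouse]
10. Guard goes back to cell block A alone.  [cell block A: the duck, the rabbit | cell block B: the cat, the corn, the lamb, the mouse]
11. Guard goes to cell block B with the duck.  [cell block A: the rabbit | cell block B: the cat, the corn, the duck, the lamb, the mouse]
12. Guard goes back to cell block A alone.  [cell block A: the rabbit | cell block B: the cat, the corn, the duck, the lamb, the mouse]
13. Guard goes to cell block B with the rabbit.  [cell block A: — | cell block B: the cat, the corn, the duck, the lamb, the mouse, the rabbit]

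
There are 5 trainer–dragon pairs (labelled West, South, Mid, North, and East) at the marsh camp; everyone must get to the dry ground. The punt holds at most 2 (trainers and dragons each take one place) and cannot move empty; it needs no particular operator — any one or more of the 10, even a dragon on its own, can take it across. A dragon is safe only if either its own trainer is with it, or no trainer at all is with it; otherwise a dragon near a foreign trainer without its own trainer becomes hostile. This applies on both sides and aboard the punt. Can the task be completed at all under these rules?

No

Following every safe sequence of crossings from the start, the most of the 10 that can be at the dry ground as the punt arrives there on crossings 1, 3, 5, 7 is 2, 3, 4, 5 respectively; the best ever achieved is 5 of 10.
From crossing 9 on, no configuration arises that was not already reachable earlier: only 82 distinct safe configurations (who is on which side, and where the punt is) can ever be reached, none of them has everyone across, and every continuation just revisits them. So no valid plan exists.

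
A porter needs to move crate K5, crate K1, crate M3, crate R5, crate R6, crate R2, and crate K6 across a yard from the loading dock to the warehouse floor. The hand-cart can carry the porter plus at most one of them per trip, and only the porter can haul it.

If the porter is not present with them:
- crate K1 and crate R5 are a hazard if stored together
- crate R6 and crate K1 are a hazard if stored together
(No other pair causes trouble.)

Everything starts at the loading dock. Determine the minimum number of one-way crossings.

Counting alone: the porter can take at most 1 across per trip to the warehouse floor, so moving all 7 needs at least 7 loaded trips out, with a return between consecutive ones — at least 13 crossings.
The safety rule pushes this higher. Following every safe sequence of crossings, the most of the 7 that can be at the warehouse floor as the hand-cart arrives there on crossing 13 is 6 — never all 7.
So no plan with fewer than 15 crossings exists, and this one achieves 15:
1. Porter goes to the warehouse floor with crate K1.  [the loading dock: crate K5, crate K6, crate M3, crate R2, crate R5, crate R6 | the warehouse floor: crate K1]
2. Porter goes back to the loading dock alone.  [the loading dock: crate K5, crate K6, crate M3, crate R2, crate R5, crate R6 | the warehouse floor: crate K1]
3. Porter goes to the warehouse floor with crate K5.  [the loading dock: crate K6, crate M3, crate R2, crate R5, crate R6 | the warehouse floor: crate K1, crate K5]
4. Porter goes back to the loading dock alone.  [the loading dock: crate K6, crate M3, crate R2, crate R5, crate R6 | the warehouse floor: crate K1, crate K5]
5. Porter goes to the warehouse floor with crate M3.  [the loading dock: crate K6, crate R2, crate R5, crate R6 | the warehouse floor: crate K1, crate K5, crate M3]
6. Porter goes back to the loading dock alone.  [the loading dock: crate K6, crate R2, crate R5, crate R6 | the warehouse floor: crate K1, crate K5, crate M3]
7. Porter goes to the warehouse floor with crate R5.  [the loading dock: crate K6, crate R2, crate R6 | the warehouse floor: crate K1, crate K5, crate M3, crate R5]
8. Porter goes back to the loading dock with crate K1.  [the loading dock: crate K1, crate K6, crate R2, crate R6 | the warehouse floor: crate K5, crate M3, crate R5]
9. Porter goes to the warehouse floor with crate R6.  [the loading dock: crate K1, crate K6, crate R2 | the warehouse floor: crate K5, crate M3, crate R5, crate R6]
10. Porter goes back to the loading dock alone.  [the loading dock: crate K1, crate K6, crate R2 | the warehouse floor: crate K5, crate M3, crate R5, crate R6]
11. Porter goes to the warehouse floor with crate R2.  [the loading dock: crate K1, crate K6 | the warehouse floor: crate K5, crate M3, crate R2, crate R5, crate R6]
12. Porter goes back to the loading dock alone.  [the loading dock: crate K1, crate K6 | the warehouse floor: crate K5, crate M3, crate R2, crate R5, crate R6]
13. Porter goes to the warehouse floor with crate K6.  [the loading dock: crate K1 | the warehouse floor: crate K5, crate K6, crate M3, crate R2, crate R5, crate R6]
14. Porter goes back to the loading dock alone.  [the loading dock: crate K1 | the warehouse floor: crate K5, crate K6, crate M3, crate R2, crate R5, crate R6]
15. Porter goes to the warehouse floor with crate K1.  [the loading dock: — | the warehouse floor: crate K1, crate K5, crate K6, crate M3, crate R2, crate R5, crate R6]

15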